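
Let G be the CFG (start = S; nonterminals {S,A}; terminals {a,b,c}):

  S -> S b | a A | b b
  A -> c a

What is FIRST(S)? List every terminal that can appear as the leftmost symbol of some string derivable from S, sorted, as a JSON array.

FIRST iteration:
round 1:
  A via A→c a: +{c}
  S via S→a A: +{a}
  S via S→b b: +{b}
  FIRST[S]={a,b}  FIRST[A]={c}
round 2: (no change)
  FIRST[S]={a,b}  FIRST[A]={c}

FIRST(S) = ["a", "b"]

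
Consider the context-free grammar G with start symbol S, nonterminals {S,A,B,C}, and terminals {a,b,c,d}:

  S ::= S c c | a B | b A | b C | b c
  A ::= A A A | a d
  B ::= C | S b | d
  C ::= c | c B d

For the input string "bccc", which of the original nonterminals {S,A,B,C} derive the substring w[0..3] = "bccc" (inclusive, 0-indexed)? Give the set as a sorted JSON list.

Convert to CNF:
  S -> S X7 | T0 B | T2 A | T2 C | T2 T3
  A -> A X4 | T0 T1
  B -> S T2 | T3 X5 | c | d
  C -> T3 X6 | c
  T0 -> a
  T1 -> d
  T2 -> b
  T3 -> c
  X4 -> A A
  X5 -> B T1
  X6 -> B T1
  X7 -> T3 T3

CYK fill — only the sub-triangle for w[0..3]:
  cell(0,0) b: {T2}  orig:{}
  cell(1,1) c: {B,C,T3}  orig:{B,C}
  cell(2,2) c: {B,C,T3}  orig:{B,C}
  cell(3,3) c: {B,C,T3}  orig:{B,C}
  cell(0,1) bc: {S}
  cell(1,2) cc: {X7}  orig:{}
  cell(2,3) cc: {X7}  orig:{}
  cell(0,2) bcc: ∅
  cell(1,3) ccc: ∅
  cell(0,3) bccc: {S}

Original NTs in T[0,3] deriving "bccc": ["S"]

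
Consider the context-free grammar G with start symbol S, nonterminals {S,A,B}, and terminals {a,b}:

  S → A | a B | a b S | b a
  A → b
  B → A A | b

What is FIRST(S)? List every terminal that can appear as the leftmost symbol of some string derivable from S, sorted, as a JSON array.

Compute FIRST by fixpoint:
[1]
  A via A→b: +{b}
  B via B→A A: +{b}
  S via S→A: +{b}
  S via S→a B: +{a}
  S: {a,b}  A: {b}  B: {b}
[2] (stable)
  S: {a,b}  A: {b}  B: {b}

FIRST(S) = ["a", "b"]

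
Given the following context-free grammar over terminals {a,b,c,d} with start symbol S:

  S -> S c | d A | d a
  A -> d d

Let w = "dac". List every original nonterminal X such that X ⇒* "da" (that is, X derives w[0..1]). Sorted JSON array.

Convert to CNF:
  S -> S T1 | T0 A | T0 T2
  A -> T0 T0
  T0 -> d
  T1 -> c
  T2 -> a

CYK table (by increasing span) (cells [i..j] with 0 ≤ i ≤ j ≤ 1 only):
  cell(0,0) d: {T0}  orig:{}
  cell(1,1) a: {T2}  orig:{}
  cell(0,1) da: {S}

Original NTs in T[0,1] deriving "da": ["S"]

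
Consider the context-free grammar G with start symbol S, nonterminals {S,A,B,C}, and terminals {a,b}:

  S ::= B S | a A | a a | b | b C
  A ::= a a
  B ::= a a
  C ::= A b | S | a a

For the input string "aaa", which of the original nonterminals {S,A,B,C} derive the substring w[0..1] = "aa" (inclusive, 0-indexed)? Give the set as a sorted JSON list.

CNF form of G:
  S -> B S | T0 A | T0 T0 | T1 C | b
  A -> T0 T0
  B -> T0 T0
  C -> A T1 | B S | T0 A | T0 T0 | T1 C | b
  T0 -> a
  T1 -> b

CYK fill, restricted to cells inside w[0..1]:
  [0..0]={T0}  "a"  orig:{}
  [1..1]={T0}  "a"  orig:{}
  [0..1]={A,B,C,S}  "aa"

Original NTs in T[0,1] deriving "aa": ["A", "B", "C", "S"]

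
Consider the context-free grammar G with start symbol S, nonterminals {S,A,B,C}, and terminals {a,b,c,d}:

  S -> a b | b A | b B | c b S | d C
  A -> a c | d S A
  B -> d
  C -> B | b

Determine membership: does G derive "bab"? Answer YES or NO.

CNF form of G:
  S -> T0 T3 | T1 X5 | T2 C | T3 A | T3 B
  A -> T0 T1 | T2 X4
  B -> d
  C -> b | d
  T0 -> a
  T1 -> c
  T2 -> d
  T3 -> b
  X4 -> S A
  X5 -> T3 S

CYK table (by increasing span):
  cell(0,0) b: {C,T3}  orig:{C}
  cell(1,1) a: {T0}  orig:{}
  cell(2,2) b: {C,T3}  orig:{C}
  cell(0,1) ba: ∅
  cell(1,2) ab: {S}
  cell(0,2) bab: {X5}  orig:{}

S ∉ T[0,2] ⇒ NO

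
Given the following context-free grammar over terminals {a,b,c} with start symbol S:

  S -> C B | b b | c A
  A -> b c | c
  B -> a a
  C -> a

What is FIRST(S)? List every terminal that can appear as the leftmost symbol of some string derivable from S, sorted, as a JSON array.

FIRST iteration:
pass 1:
  A via A→b c: +{b}
  A via A→c: +{c}
  B via B→a a: +{a}
  C via C→a: +{a}
  S via S→C B: +{a}
  S via S→b b: +{b}
  S via S→c A: +{c}
  S: {a,b,c}  A: {b,c}  B: {a}  C: {a}
pass 2: (stable)
  S: {a,b,c}  A: {b,c}  B: {a}  C: {a}

FIRST(S) = ["a", "b", "c"]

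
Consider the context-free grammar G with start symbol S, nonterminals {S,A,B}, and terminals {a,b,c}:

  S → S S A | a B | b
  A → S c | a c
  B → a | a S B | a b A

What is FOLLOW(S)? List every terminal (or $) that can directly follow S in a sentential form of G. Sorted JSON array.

FIRST sets, iterate to fixpoint:
round 1:
  A via A→a c: +{a}
  B via B→a: +{a}
  S via S→a B: +{a}
  S via S→b: +{b}
  FIRST[S]={a,b}  FIRST[A]={a}  FIRST[B]={a}
round 2:
  A via A→S c: +{b}
  FIRST[S]={a,b}  FIRST[A]={a,b}  FIRST[B]={a}
round 3: (no change)
  FIRST[S]={a,b}  FIRST[A]={a,b}  FIRST[B]={a}

FOLLOW iteration:
initialize: $ ∈ FOLLOW(S)
[1]
  A→S c: FOLLOW(S) ⊇ FIRST(c) = {c}; new: +{c}
  B→a S B: FOLLOW(S) ⊇ FIRST(B) = {a}; new: +{a}
  S→S S A: FOLLOW(S) ⊇ FIRST(S) = {a,b}; new: +{b}
  S→S S A: FOLLOW(A) ⊇ FOLLOW(S) ⊇ {$,a,b,c}; new: +{$,a,b,c}
  S→a B: FOLLOW(B) ⊇ FOLLOW(S) ⊇ {$,a,b,c}; new: +{$,a,b,c}
  S: {$,a,b,c}  A: {$,a,b,c}  B: {$,a,b,c}
[2] done
  S: {$,a,b,c}  A: {$,a,b,c}  B: {$,a,b,c}

FOLLOW(S) = ["$", "a", "b", "c"]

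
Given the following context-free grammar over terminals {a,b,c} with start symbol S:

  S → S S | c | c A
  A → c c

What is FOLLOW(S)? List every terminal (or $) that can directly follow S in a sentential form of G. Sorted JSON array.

FIRST iteration:
round 1:
  A via A→c c: +{c}
  S via S→c: +{c}
  FIRST(S)={c}  FIRST(A)={c}
round 2: (no change)
  FIRST(S)={c}  FIRST(A)={c}

Compute FOLLOW by fixpoint:
initialize: $ ∈ FOLLOW(S)
pass 1:
  S→S S: FOLLOW(S) ⊇ FIRST(S) = {c}; new: +{c}
  S→c A: FOLLOW(A) ⊇ FOLLOW(S) ⊇ {$,c}; new: +{$,c}
  FOLLOW(S)={$,c}  FOLLOW(A)={$,c}
pass 2: done
  FOLLOW(S)={$,c}  FOLLOW(A)={$,c}

FOLLOW(S) = ["$", "c"]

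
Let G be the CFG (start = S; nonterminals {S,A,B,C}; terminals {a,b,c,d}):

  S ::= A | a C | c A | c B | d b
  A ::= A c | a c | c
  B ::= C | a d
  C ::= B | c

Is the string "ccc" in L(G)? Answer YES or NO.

Convert to CNF:
  S -> A T0 | T0 A | T0 B | T1 C | T1 T0 | T2 T3 | c
  A -> A T0 | T1 T0 | c
  B -> T1 T2 | c
  C -> T1 T2 | c
  T0 -> c
  T1 -> a
  T2 -> d
  T3 -> b

CYK table (by increasing span):
  [0..0]={A,B,C,S,T0}  "c"  orig:{A,B,C,S}
  [1..1]={A,B,C,S,T0}  "c"  orig:{A,B,C,S}
  [2..2]={A,B,C,S,T0}  "c"  orig:{A,B,C,S}
  [0..1]={A,S}  "cc"
  [1..2]={A,S}  "cc"
  [0..2]={A,S}  "ccc"

S ∈ T[0,2] ⇒ YES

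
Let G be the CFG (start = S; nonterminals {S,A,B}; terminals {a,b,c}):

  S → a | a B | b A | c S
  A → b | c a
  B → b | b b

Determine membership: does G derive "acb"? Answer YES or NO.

CNF form of G:
  S -> T0 S | T1 B | T2 A | a
  A -> T0 T1 | b
  B -> T2 T2 | b
  T0 -> c
  T1 -> a
  T2 -> b

CYK fill:
  cell(0,0) a: {S,T1}  orig:{S}
  cell(1,1) c: {T0}  orig:{}
  cell(2,2) b: {A,B,T2}  orig:{A,B}
  cell(0,1) ac: ∅
  cell(1,2) cb: ∅
  cell(0,2) acb: ∅

S ∉ T[0,2] ⇒ NO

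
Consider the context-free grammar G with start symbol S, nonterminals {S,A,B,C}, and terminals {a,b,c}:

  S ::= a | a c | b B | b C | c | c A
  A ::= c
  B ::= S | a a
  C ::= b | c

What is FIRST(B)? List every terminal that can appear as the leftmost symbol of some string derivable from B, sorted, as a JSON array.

FIRST iteration:
pass 1:
  A via A→c: +{c}
  B via B→a a: +{a}
  C via C→b: +{b}
  C via C→c: +{c}
  S via S→a: +{a}
  S via S→b B: +{b}
  S via S→c: +{c}
  FIRST[S]={a,b,c}  FIRST[A]={c}  FIRST[B]={a}  FIRST[C]={b,c}
pass 2:
  B via B→S: +{b,c}
  FIRST[S]={a,b,c}  FIRST[A]={c}  FIRST[B]={a,b,c}  FIRST[C]={b,c}
pass 3: done
  FIRST[S]={a,b,c}  FIRST[A]={c}  FIRST[B]={a,b,c}  FIRST[C]={b,c}

FIRST(B) = ["a", "b", "c"]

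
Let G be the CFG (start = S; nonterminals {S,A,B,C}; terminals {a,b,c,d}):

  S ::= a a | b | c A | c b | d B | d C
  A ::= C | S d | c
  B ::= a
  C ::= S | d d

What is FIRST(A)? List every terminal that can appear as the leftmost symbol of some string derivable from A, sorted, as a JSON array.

FIRST sets, iterate to fixpoint:
round 1:
  A via A→c: +{c}
  B via B→a: +{a}
  C via C→d d: +{d}
  S via S→a a: +{a}
  S via S→b: +{b}
  S via S→c A: +{c}
  S via S→d B: +{d}
  FIRST(S)={a,b,c,d}  FIRST(A)={c}  FIRST(B)={a}  FIRST(C)={d}
round 2:
  A via A→C: +{d}
  A via A→S d: +{a,b}
  C via C→S: +{a,b,c}
  FIRST(S)={a,b,c,d}  FIRST(A)={a,b,c,d}  FIRST(B)={a}  FIRST(C)={a,b,c,d}
round 3: — fixpoint
  FIRST(S)={a,b,c,d}  FIRST(A)={a,b,c,d}  FIRST(B)={a}  FIRST(C)={a,b,c,d}

FIRST(A) = ["a", "b", "c", "d"]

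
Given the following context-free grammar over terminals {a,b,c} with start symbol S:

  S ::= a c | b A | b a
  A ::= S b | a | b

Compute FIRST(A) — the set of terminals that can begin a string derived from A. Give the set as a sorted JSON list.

FIRST iteration:
round 1:
  A via A→a: +{a}
  A via A→b: +{b}
  S via S→a c: +{a}
  S via S→b A: +{b}
  FIRST[S]={a,b}  FIRST[A]={a,b}
round 2: — fixpoint
  FIRST[S]={a,b}  FIRST[A]={a,b}

FIRST(A) = ["a", "b"]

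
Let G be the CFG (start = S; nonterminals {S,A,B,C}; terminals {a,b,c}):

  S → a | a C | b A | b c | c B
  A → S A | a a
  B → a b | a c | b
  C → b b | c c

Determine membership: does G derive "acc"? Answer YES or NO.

Convert to CNF:
  S -> T0 C | T1 A | T1 T2 | T2 B | a
  A -> S A | T0 T0
  B -> T0 T1 | T0 T2 | b
  C -> T1 T1 | T2 T2
  T0 -> a
  T1 -> b
  T2 -> c

Fill CYK table bottom-up:
  cell(0,0) a: {S,T0}  orig:{S}
  cell(1,1) c: {T2}  orig:{}
  cell(2,2) c: {T2}  orig:{}
  cell(0,1) ac: {B}
  cell(1,2) cc: {C}
  cell(0,2) acc: {S}

S ∈ T[0,2] ⇒ YES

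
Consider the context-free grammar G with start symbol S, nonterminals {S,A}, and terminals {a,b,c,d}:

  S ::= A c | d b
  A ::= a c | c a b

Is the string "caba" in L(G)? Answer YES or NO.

Convert to CNF:
  S -> A T1 | T3 T2
  A -> T0 T1 | T1 X4
  T0 -> a
  T1 -> c
  T2 -> b
  T3 -> d
  X4 -> T0 T2

CYK fill:
  T[0,0] 'c' = {T1}  orig:{}
  T[1,1] 'a' = {T0}  orig:{}
  T[2,2] 'b' = {T2}  orig:{}
  T[3,3] 'a' = {T0}  orig:{}
  T[0,1] 'ca' = ∅
  T[1,2] 'ab' = {X4}  orig:{}
  T[2,3] 'ba' = ∅
  T[0,2] 'cab' = {A}
  T[1,3] 'aba' = ∅
  T[0,3] 'caba' = ∅

S ∉ T[0,3] ⇒ NO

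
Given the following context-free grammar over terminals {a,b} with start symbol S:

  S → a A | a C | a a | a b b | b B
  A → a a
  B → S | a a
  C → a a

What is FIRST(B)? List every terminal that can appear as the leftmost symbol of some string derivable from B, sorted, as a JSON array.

Compute FIRST by fixpoint:
round 1:
  A via A→a a: +{a}
  B via B→a a: +{a}
  C via C→a a: +{a}
  S via S→a A: +{a}
  S via S→b B: +{b}
  FIRST(S)={a,b}  FIRST(A)={a}  FIRST(B)={a}  FIRST(C)={a}
round 2:
  B via B→S: +{b}
  FIRST(S)={a,b}  FIRST(A)={a}  FIRST(B)={a,b}  FIRST(C)={a}
round 3: — fixpoint
  FIRST(S)={a,b}  FIRST(A)={a}  FIRST(B)={a,b}  FIRST(C)={a}

FIRST(B) = ["a", "b"]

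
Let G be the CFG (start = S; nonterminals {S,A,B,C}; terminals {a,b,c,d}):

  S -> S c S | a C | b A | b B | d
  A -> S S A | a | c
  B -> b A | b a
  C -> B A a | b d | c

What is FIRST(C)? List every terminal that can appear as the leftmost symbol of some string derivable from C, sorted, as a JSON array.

FIRST sets, iterate to fixpoint:
iter 1:
  A via A→a: +{a}
  A via A→c: +{c}
  B via B→b A: +{b}
  C via C→B A a: +{b}
  C via C→c: +{c}
  S via S→a C: +{a}
  S via S→b A: +{b}
  S via S→d: +{d}
  FIRST[S]={a,b,d}  FIRST[A]={a,c}  FIRST[B]={b}  FIRST[C]={b,c}
iter 2:
  A via A→S S A: +{b,d}
  FIRST[S]={a,b,d}  FIRST[A]={a,b,c,d}  FIRST[B]={b}  FIRST[C]={b,c}
iter 3: (no change)
  FIRST[S]={a,b,d}  FIRST[A]={a,b,c,d}  FIRST[B]={b}  FIRST[C]={b,c}

FIRST(C) = ["b", "c"]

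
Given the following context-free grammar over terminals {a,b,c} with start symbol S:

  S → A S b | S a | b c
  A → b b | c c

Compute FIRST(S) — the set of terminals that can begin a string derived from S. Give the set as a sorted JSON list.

FIRST iteration:
iter 1:
  A via A→b b: +{b}
  A via A→c c: +{c}
  S via S→A S b: +{b,c}
  S: {b,c}  A: {b,c}
iter 2: (stable)
  S: {b,c}  A: {b,c}

FIRST(S) = ["b", "c"]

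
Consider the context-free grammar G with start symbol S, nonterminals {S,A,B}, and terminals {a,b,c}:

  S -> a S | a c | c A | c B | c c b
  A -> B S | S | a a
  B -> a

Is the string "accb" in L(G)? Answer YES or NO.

Convert to CNF:
  S -> T0 S | T0 T1 | T1 A | T1 B | T1 X4
  A -> B S | T0 S | T0 T0 | T0 T1 | T1 A | T1 B | T1 X3
  B -> a
  T0 -> a
  T1 -> c
  T2 -> b
  X3 -> T1 T2
  X4 -> T1 T2

CYK fill:
  [0..0]={B,T0}  "a"  orig:{B}
  [1..1]={T1}  "c"  orig:{}
  [2..2]={T1}  "c"  orig:{}
  [3..3]={T2}  "b"  orig:{}
  [0..1]={A,S}  "ac"
  [1..2]=∅  "cc"
  [2..3]={X3,X4}  "cb"  orig:{}
  [0..2]=∅  "acc"
  [1..3]={A,S}  "ccb"
  [0..3]={A,S}  "accb"

S ∈ T[0,3] ⇒ YES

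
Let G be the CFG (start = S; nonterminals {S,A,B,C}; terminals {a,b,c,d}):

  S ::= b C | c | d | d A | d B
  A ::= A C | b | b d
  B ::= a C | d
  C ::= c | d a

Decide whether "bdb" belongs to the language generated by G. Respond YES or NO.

CNF form of G:
  S -> T0 C | T1 A | T1 B | c | d
  A -> A C | T0 T1 | b
  B -> T2 C | d
  C -> T1 T2 | c
  T0 -> b
  T1 -> d
  T2 -> a

CYK table (by increasing span):
  [0..0]={A,T0}  "b"  orig:{A}
  [1..1]={B,S,T1}  "d"  orig:{B,S}
  [2..2]={A,T0}  "b"  orig:{A}
  [0..1]={A}  "bd"
  [1..2]={S}  "db"
  [0..2]=∅  "bdb"

S ∉ T[0,2] ⇒ NO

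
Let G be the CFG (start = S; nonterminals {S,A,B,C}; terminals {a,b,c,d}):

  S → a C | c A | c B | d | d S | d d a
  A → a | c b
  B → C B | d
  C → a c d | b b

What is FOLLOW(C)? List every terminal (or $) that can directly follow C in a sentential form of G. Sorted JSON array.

FIRST iteration:
pass 1:
  A via A→a: +{a}
  A via A→c b: +{c}
  B via B→d: +{d}
  C via C→a c d: +{a}
  C via C→b b: +{b}
  S via S→a C: +{a}
  S via S→c A: +{c}
  S via S→d: +{d}
  FIRST(S)={a,c,d}  FIRST(A)={a,c}  FIRST(B)={d}  FIRST(C)={a,b}
pass 2:
  B via B→C B: +{a,b}
  FIRST(S)={a,c,d}  FIRST(A)={a,c}  FIRST(B)={a,b,d}  FIRST(C)={a,b}
pass 3: — fixpoint
  FIRST(S)={a,c,d}  FIRST(A)={a,c}  FIRST(B)={a,b,d}  FIRST(C)={a,b}

FOLLOW iteration:
seed FOLLOW(S) with $
iter 1:
  B→C B: FOLLOW(C) ⊇ FIRST(B) = {a,b,d}; new: +{a,b,d}
  S→a C: FOLLOW(C) ⊇ FOLLOW(S) ⊇ {$}; new: +{$}
  S→c A: FOLLOW(A) ⊇ FOLLOW(S) ⊇ {$}; new: +{$}
  S→c B: FOLLOW(B) ⊇ FOLLOW(S) ⊇ {$}; new: +{$}
  FOLLOW[S]={$}  FOLLOW[A]={$}  FOLLOW[B]={$}  FOLLOW[C]={$,a,b,d}
iter 2: (no change)
  FOLLOW[S]={$}  FOLLOW[A]={$}  FOLLOW[B]={$}  FOLLOW[C]={$,a,b,d}

FOLLOW(C) = ["$", "a", "b", "d"]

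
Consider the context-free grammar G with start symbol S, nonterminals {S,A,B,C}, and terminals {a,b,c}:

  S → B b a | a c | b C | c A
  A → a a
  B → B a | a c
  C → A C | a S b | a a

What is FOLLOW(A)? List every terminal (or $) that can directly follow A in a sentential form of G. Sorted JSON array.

FIRST iteration:
round 1:
  A via A→a a: +{a}
  B via B→a c: +{a}
  C via C→A C: +{a}
  S via S→B b a: +{a}
  S via S→b C: +{b}
  S via S→c A: +{c}
  FIRST[S]={a,b,c}  FIRST[A]={a}  FIRST[B]={a}  FIRST[C]={a}
round 2: (stable)
  FIRST[S]={a,b,c}  FIRST[A]={a}  FIRST[B]={a}  FIRST[C]={a}

FOLLOW sets:
initialize: $ ∈ FOLLOW(S)
[1]
  B→B a: FOLLOW(B) ⊇ FIRST(a) = {a}; new: +{a}
  C→A C: FOLLOW(A) ⊇ FIRST(C) = {a}; new: +{a}
  C→a S b: FOLLOW(S) ⊇ FIRST(b) = {b}; new: +{b}
  S→B b a: FOLLOW(B) ⊇ FIRST(b) = {b}; new: +{b}
  S→b C: FOLLOW(C) ⊇ FOLLOW(S) ⊇ {$,b}; new: +{$,b}
  S→c A: FOLLOW(A) ⊇ FOLLOW(S) ⊇ {$,b}; new: +{$,b}
  FOLLOW(S)={$,b}  FOLLOW(A)={$,a,b}  FOLLOW(B)={a,b}  FOLLOW(C)={$,b}
[2] (no change)
  FOLLOW(S)={$,b}  FOLLOW(A)={$,a,b}  FOLLOW(B)={a,b}  FOLLOW(C)={$,b}

FOLLOW(A) = ["$", "a", "b"]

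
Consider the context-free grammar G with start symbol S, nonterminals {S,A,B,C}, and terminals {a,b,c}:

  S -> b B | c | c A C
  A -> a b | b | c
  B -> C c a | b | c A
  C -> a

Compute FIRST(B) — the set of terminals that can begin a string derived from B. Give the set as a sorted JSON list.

Compute FIRST by fixpoint:
pass 1:
  A via A→a b: +{a}
  A via A→b: +{b}
  A via A→c: +{c}
  B via B→b: +{b}
  B via B→c A: +{c}
  C via C→a: +{a}
  S via S→b B: +{b}
  S via S→c: +{c}
  S: {b,c}  A: {a,b,c}  B: {b,c}  C: {a}
pass 2:
  B via B→C c a: +{a}
  S: {b,c}  A: {a,b,c}  B: {a,b,c}  C: {a}
pass 3: (no change)
  S: {b,c}  A: {a,b,c}  B: {a,b,c}  C: {a}

FIRST(B) = ["a", "b", "c"]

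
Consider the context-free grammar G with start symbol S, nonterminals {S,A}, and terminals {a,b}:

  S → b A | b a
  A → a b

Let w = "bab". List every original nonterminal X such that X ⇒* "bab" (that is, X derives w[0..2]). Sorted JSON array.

Convert to CNF:
  S -> T1 A | T1 T0
  A -> T0 T1
  T0 -> a
  T1 -> b

CYK table (by increasing span) — only the sub-triangle for w[0..2]:
  [0..0]={T1}  "b"  orig:{}
  [1..1]={T0}  "a"  orig:{}
  [2..2]={T1}  "b"  orig:{}
  [0..1]={S}  "ba"
  [1..2]={A}  "ab"
  [0..2]={S}  "bab"

Original NTs in T[0,2] deriving "bab": ["S"]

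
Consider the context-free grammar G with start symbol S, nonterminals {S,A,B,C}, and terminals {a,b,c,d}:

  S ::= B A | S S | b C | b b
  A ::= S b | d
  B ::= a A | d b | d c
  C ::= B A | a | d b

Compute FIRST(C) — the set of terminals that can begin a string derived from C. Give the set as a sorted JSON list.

FIRST sets, iterate to fixpoint:
round 1:
  A via A→d: +{d}
  B via B→a A: +{a}
  B via B→d b: +{d}
  C via C→B A: +{a,d}
  S via S→B A: +{a,d}
  S via S→b C: +{b}
  FIRST[S]={a,b,d}  FIRST[A]={d}  FIRST[B]={a,d}  FIRST[C]={a,d}
round 2:
  A via A→S b: +{a,b}
  FIRST[S]={a,b,d}  FIRST[A]={a,b,d}  FIRST[B]={a,d}  FIRST[C]={a,d}
round 3: (no change)
  FIRST[S]={a,b,d}  FIRST[A]={a,b,d}  FIRST[B]={a,d}  FIRST[C]={a,d}

FIRST(C) = ["a", "d"]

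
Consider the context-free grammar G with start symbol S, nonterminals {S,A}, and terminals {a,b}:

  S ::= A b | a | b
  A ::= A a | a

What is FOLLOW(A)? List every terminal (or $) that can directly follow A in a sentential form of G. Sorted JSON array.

Compute FIRST by fixpoint:
iter 1:
  A via A→a: +{a}
  S via S→A b: +{a}
  S via S→b: +{b}
  FIRST(S)={a,b}  FIRST(A)={a}
iter 2: (stable)
  FIRST(S)={a,b}  FIRST(A)={a}

Compute FOLLOW by fixpoint:
seed FOLLOW(S) with $
[1]
  A→A a: FOLLOW(A) ⊇ FIRST(a) = {a}; new: +{a}
  S→A b: FOLLOW(A) ⊇ FIRST(b) = {b}; new: +{b}
  S: {$}  A: {a,b}
[2] done
  S: {$}  A: {a,b}

FOLLOW(A) = ["a", "b"]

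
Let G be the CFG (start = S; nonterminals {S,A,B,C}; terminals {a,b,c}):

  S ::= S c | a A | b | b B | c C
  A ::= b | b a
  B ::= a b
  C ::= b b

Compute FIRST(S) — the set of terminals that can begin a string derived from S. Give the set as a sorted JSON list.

FIRST iteration:
round 1:
  A via A→b: +{b}
  B via B→a b: +{a}
  C via C→b b: +{b}
  S via S→a A: +{a}
  S via S→b: +{b}
  S via S→c C: +{c}
  FIRST(S)={a,b,c}  FIRST(A)={b}  FIRST(B)={a}  FIRST(C)={b}
round 2: — fixpoint
  FIRST(S)={a,b,c}  FIRST(A)={b}  FIRST(B)={a}  FIRST(C)={b}

FIRST(S) = ["a", "b", "c"]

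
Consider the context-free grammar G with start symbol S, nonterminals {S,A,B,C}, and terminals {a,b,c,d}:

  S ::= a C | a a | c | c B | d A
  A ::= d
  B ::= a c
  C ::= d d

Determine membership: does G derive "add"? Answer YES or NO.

CNF form of G:
  S -> T0 C | T0 T0 | T1 B | T2 A | c
  A -> d
  B -> T0 T1
  C -> T2 T2
  T0 -> a
  T1 -> c
  T2 -> d

CYK fill:
  cell(0,0) a: {T0}  orig:{}
  cell(1,1) d: {A,T2}  orig:{A}
  cell(2,2) d: {A,T2}  orig:{A}
  cell(0,1) ad: ∅
  cell(1,2) dd: {C,S}
  cell(0,2) add: {S}

S ∈ T[0,2] ⇒ YES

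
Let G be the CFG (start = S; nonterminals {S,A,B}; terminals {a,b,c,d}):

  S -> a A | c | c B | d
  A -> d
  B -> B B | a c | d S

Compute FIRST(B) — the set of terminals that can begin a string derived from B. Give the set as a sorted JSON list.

FIRST iteration:
round 1:
  A via A→d: +{d}
  B via B→a c: +{a}
  B via B→d S: +{d}
  S via S→a A: +{a}
  S via S→c: +{c}
  S via S→d: +{d}
  FIRST[S]={a,c,d}  FIRST[A]={d}  FIRST[B]={a,d}
round 2: done
  FIRST[S]={a,c,d}  FIRST[A]={d}  FIRST[B]={a,d}

FIRST(B) = ["a", "d"]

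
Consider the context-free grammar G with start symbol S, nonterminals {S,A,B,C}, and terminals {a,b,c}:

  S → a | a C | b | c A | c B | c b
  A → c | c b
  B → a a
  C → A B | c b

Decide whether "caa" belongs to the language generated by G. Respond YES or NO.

CNF form of G:
  S -> T0 A | T0 B | T0 T1 | T2 C | a | b
  A -> T0 T1 | c
  B -> T2 T2
  C -> A B | T0 T1
  T0 -> c
  T1 -> b
  T2 -> a

CYK table (by increasing span):
  cell(0,0) c: {A,T0}  orig:{A}
  cell(1,1) a: {S,T2}  orig:{S}
  cell(2,2) a: {S,T2}  orig:{S}
  cell(0,1) ca: ∅
  cell(1,2) aa: {B}
  cell(0,2) caa: {C,S}

S ∈ T[0,2] ⇒ YES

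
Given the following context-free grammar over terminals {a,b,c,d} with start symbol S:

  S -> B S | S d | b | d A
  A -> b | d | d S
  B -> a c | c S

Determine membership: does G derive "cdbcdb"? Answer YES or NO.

CNF form of G:
  S -> B S | S T0 | T0 A | b
  A -> T0 S | b | d
  B -> T1 T2 | T2 S
  T0 -> d
  T1 -> a
  T2 -> c

CYK fill:
  T[0,0] 'c' = {T2}  orig:{}
  T[1,1] 'd' = {A,T0}  orig:{A}
  T[2,2] 'b' = {A,S}
  T[3,3] 'c' = {T2}  orig:{}
  T[4,4] 'd' = {A,T0}  orig:{A}
  T[5,5] 'b' = {A,S}
  T[0,1] 'cd' = ∅
  T[1,2] 'db' = {A,S}
  T[2,3] 'bc' = ∅
  T[3,4] 'cd' = ∅
  T[4,5] 'db' = {A,S}
  T[0,2] 'cdb' = {B}
  T[1,3] 'dbc' = ∅
  T[2,4] 'bcd' = ∅
  T[3,5] 'cdb' = {B}
  T[0,3] 'cdbc' = ∅
  T[1,4] 'dbcd' = ∅
  T[2,5] 'bcdb' = ∅
  T[0,4] 'cdbcd' = ∅
  T[1,5] 'dbcdb' = ∅
  T[0,5] 'cdbcdb' = ∅

S ∉ T[0,5] ⇒ NO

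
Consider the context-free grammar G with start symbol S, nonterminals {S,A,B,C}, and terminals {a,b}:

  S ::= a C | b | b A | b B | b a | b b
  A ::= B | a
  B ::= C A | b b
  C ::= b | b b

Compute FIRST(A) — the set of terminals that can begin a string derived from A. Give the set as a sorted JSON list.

FIRST sets, iterate to fixpoint:
[1]
  A via A→a: +{a}
  B via B→b b: +{b}
  C via C→b: +{b}
  S via S→a C: +{a}
  S via S→b: +{b}
  S: {a,b}  A: {a}  B: {b}  C: {b}
[2]
  A via A→B: +{b}
  S: {a,b}  A: {a,b}  B: {b}  C: {b}
[3] done
  S: {a,b}  A: {a,b}  B: {b}  C: {b}

FIRST(A) = ["a", "b"]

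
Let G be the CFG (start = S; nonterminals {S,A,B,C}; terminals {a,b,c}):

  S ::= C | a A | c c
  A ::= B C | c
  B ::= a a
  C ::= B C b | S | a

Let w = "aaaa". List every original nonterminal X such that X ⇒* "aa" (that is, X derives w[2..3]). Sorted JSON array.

CNF form of G:
  S -> B X4 | T0 A | T2 T2 | a
  A -> B C | c
  B -> T0 T0
  C -> B X3 | T0 A | T2 T2 | a
  T0 -> a
  T1 -> b
  T2 -> c
  X3 -> C T1
  X4 -> C T1

CYK fill — only the sub-triangle for w[2..3]:
  cell(2,2) a: {C,S,T0}  orig:{C,S}
  cell(3,3) a: {C,S,T0}  orig:{C,S}
  cell(2,3) aa: {B}

Original NTs in T[2,3] deriving "aa": ["B"]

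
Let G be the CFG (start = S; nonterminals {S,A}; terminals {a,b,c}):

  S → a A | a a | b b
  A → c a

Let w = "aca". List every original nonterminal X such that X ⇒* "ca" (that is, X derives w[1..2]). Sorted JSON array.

Convert to CNF:
  S -> T1 A | T1 T1 | T2 T2
  A -> T0 T1
  T0 -> c
  T1 -> a
  T2 -> b

CYK table (by increasing span), restricted to cells inside w[1..2]:
  cell(1,1) c: {T0}  orig:{}
  cell(2,2) a: {T1}  orig:{}
  cell(1,2) ca: {A}

Original NTs in T[1,2] deriving "ca": ["A"]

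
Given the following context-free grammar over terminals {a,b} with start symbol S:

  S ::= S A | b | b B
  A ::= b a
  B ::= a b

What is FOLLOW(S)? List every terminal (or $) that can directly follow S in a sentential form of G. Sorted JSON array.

FIRST iteration:
round 1:
  A via A→b a: +{b}
  B via B→a b: +{a}
  S via S→b: +{b}
  FIRST(S)={b}  FIRST(A)={b}  FIRST(B)={a}
round 2: (no change)
  FIRST(S)={b}  FIRST(A)={b}  FIRST(B)={a}

Compute FOLLOW by fixpoint:
seed FOLLOW(S) with $
round 1:
  S→S A: FOLLOW(S) ⊇ FIRST(A) = {b}; new: +{b}
  S→S A: FOLLOW(A) ⊇ FOLLOW(S) ⊇ {$,b}; new: +{$,b}
  S→b B: FOLLOW(B) ⊇ FOLLOW(S) ⊇ {$,b}; new: +{$,b}
  S: {$,b}  A: {$,b}  B: {$,b}
round 2: — fixpoint
  S: {$,b}  A: {$,b}  B: {$,b}

FOLLOW(S) = ["$", "b"]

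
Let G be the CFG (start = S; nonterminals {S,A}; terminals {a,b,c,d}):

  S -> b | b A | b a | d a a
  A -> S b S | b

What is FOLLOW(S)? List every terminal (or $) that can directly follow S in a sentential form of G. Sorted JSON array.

FIRST sets, iterate to fixpoint:
round 1:
  A via A→b: +{b}
  S via S→b: +{b}
  S via S→d a a: +{d}
  S: {b,d}  A: {b}
round 2:
  A via A→S b S: +{d}
  S: {b,d}  A: {b,d}
round 3: (no change)
  S: {b,d}  A: {b,d}

FOLLOW sets:
seed FOLLOW(S) with $
[1]
  A→S b S: FOLLOW(S) ⊇ FIRST(b) = {b}; new: +{b}
  S→b A: FOLLOW(A) ⊇ FOLLOW(S) ⊇ {$,b}; new: +{$,b}
  FOLLOW(S)={$,b}  FOLLOW(A)={$,b}
[2] — fixpoint
  FOLLOW(S)={$,b}  FOLLOW(A)={$,b}

FOLLOW(S) = ["$", "b"]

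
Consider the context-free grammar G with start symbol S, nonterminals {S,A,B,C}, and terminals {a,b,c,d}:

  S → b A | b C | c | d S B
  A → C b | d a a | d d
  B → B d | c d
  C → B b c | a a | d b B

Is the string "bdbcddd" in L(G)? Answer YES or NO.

Convert to CNF:
  S -> T0 A | T0 C | T1 X7 | c
  A -> C T0 | T1 T1 | T1 X4
  B -> B T1 | T3 T1
  C -> B X5 | T1 X6 | T2 T2
  T0 -> b
  T1 -> d
  T2 -> a
  T3 -> c
  X4 -> T2 T2
  X5 -> T0 T3
  X6 -> T0 B
  X7 -> S B

CYK fill:
  T[0,0] 'b' = {T0}  orig:{}
  T[1,1] 'd' = {T1}  orig:{}
  T[2,2] 'b' = {T0}  orig:{}
  T[3,3] 'c' = {S,T3}  orig:{S}
  T[4,4] 'd' = {T1}  orig:{}
  T[5,5] 'd' = {T1}  orig:{}
  T[6,6] 'd' = {T1}  orig:{}
  T[0,1] 'bd' = ∅
  T[1,2] 'db' = ∅
  T[2,3] 'bc' = {X5}  orig:{}
  T[3,4] 'cd' = {B}
  T[4,5] 'dd' = {A}
  T[5,6] 'dd' = {A}
  T[0,2] 'bdb' = ∅
  T[1,3] 'dbc' = ∅
  T[2,4] 'bcd' = {X6}  orig:{}
  T[3,5] 'cdd' = {B}
  T[4,6] 'ddd' = ∅
  T[0,3] 'bdbc' = ∅
  T[1,4] 'dbcd' = {C}
  T[2,5] 'bcdd' = {X6}  orig:{}
  T[3,6] 'cddd' = {B}
  T[0,4] 'bdbcd' = {S}
  T[1,5] 'dbcdd' = {C}
  T[2,6] 'bcddd' = {X6}  orig:{}
  T[0,5] 'bdbcdd' = {S}
  T[1,6] 'dbcddd' = {C}
  T[0,6] 'bdbcddd' = {S}

S ∈ T[0,6] ⇒ YES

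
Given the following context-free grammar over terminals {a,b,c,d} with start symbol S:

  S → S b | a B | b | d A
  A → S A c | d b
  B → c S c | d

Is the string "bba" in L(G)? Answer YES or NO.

CNF form of G:
  S -> S T2 | T1 A | T3 B | b
  A -> S X4 | T1 T2
  B -> T0 X5 | d
  T0 -> c
  T1 -> d
  T2 -> b
  T3 -> a
  X4 -> A T0
  X5 -> S T0

CYK table (by increasing span):
  [0..0]={S,T2}  "b"  orig:{S}
  [1..1]={S,T2}  "b"  orig:{S}
  [2..2]={T3}  "a"  orig:{}
  [0..1]={S}  "bb"
  [1..2]=∅  "ba"
  [0..2]=∅  "bba"

S ∉ T[0,2] ⇒ NO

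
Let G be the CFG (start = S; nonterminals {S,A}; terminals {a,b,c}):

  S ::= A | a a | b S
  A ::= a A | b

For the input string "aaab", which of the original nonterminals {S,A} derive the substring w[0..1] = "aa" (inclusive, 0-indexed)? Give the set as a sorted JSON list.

Convert to CNF:
  S -> T0 A | T0 T0 | T1 S | b
  A -> T0 A | b
  T0 -> a
  T1 -> b

Fill CYK table bottom-up (cells [i..j] with 0 ≤ i ≤ j ≤ 1 only):
  T[0,0] 'a' = {T0}  orig:{}
  T[1,1] 'a' = {T0}  orig:{}
  T[0,1] 'aa' = {S}

Original NTs in T[0,1] deriving "aa": ["S"]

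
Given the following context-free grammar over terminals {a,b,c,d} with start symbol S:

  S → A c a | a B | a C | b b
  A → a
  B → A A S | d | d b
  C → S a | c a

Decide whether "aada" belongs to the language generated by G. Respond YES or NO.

Convert to CNF:
  S -> A X5 | T1 T1 | T2 B | T2 C
  A -> a
  B -> A X4 | T0 T1 | d
  C -> S T2 | T3 T2
  T0 -> d
  T1 -> b
  T2 -> a
  T3 -> c
  X4 -> A S
  X5 -> T3 T2

Fill CYK table bottom-up:
  cell(0,0) a: {A,T2}  orig:{A}
  cell(1,1) a: {A,T2}  orig:{A}
  cell(2,2) d: {B,T0}  orig:{B}
  cell(3,3) a: {A,T2}  orig:{A}
  cell(0,1) aa: ∅
  cell(1,2) ad: {S}
  cell(2,3) da: ∅
  cell(0,2) aad: {X4}  orig:{}
  cell(1,3) ada: {C}
  cell(0,3) aada: {S}

S ∈ T[0,3] ⇒ YES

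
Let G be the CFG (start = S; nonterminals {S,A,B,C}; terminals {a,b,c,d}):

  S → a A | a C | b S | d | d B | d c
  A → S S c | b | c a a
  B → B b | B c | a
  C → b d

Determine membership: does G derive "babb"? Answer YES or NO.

Convert to CNF:
  S -> T1 A | T1 C | T2 S | T3 B | T3 T0 | d
  A -> S X4 | T0 X5 | b
  B -> B T0 | B T2 | a
  C -> T2 T3
  T0 -> c
  T1 -> a
  T2 -> b
  T3 -> d
  X4 -> S T0
  X5 -> T1 T1

CYK fill:
  [0..0]={A,T2}  "b"  orig:{A}
  [1..1]={B,T1}  "a"  orig:{B}
  [2..2]={A,T2}  "b"  orig:{A}
  [3..3]={A,T2}  "b"  orig:{A}
  [0..1]=∅  "ba"
  [1..2]={B,S}  "ab"
  [2..3]=∅  "bb"
  [0..2]={S}  "bab"
  [1..3]={B}  "abb"
  [0..3]=∅  "babb"

S ∉ T[0,3] ⇒ NO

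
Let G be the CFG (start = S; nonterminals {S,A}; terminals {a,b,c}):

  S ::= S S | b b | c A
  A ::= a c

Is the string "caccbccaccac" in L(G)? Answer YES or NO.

Convert to CNF:
  S -> S S | T1 A | T2 T2
  A -> T0 T1
  T0 -> a
  T1 -> c
  T2 -> b

CYK fill:
  T[0,0] 'c' = {T1}  orig:{}
  T[1,1] 'a' = {T0}  orig:{}
  T[2,2] 'c' = {T1}  orig:{}
  T[3,3] 'c' = {T1}  orig:{}
  T[4,4] 'b' = {T2}  orig:{}
  T[5,5] 'c' = {T1}  orig:{}
  T[6,6] 'c' = {T1}  orig:{}
  T[7,7] 'a' = {T0}  orig:{}
  T[8,8] 'c' = {T1}  orig:{}
  T[9,9] 'c' = {T1}  orig:{}
  T[10,10] 'a' = {T0}  orig:{}
  T[11,11] 'c' = {T1}  orig:{}
  T[0,1] 'ca' = ∅
  T[1,2] 'ac' = {A}
  T[2,3] 'cc' = ∅
  T[3,4] 'cb' = ∅
  T[4,5] 'bc' = ∅
  T[5,6] 'cc' = ∅
  T[6,7] 'ca' = ∅
  T[7,8] 'ac' = {A}
  T[8,9] 'cc' = ∅
  T[9,10] 'ca' = ∅
  T[10,11] 'ac' = {A}
  T[0,2] 'cac' = {S}
  T[1,3] 'acc' = ∅
  T[2,4] 'ccb' = ∅
  T[3,5] 'cbc' = ∅
  T[4,6] 'bcc' = ∅
  T[5,7] 'cca' = ∅
  T[6,8] 'cac' = {S}
  T[7,9] 'acc' = ∅
  T[8,10] 'cca' = ∅
  T[9,11] 'cac' = {S}
  T[0,3] 'cacc' = ∅
  T[1,4] 'accb' = ∅
  T[2,5] 'ccbc' = ∅
  T[3,6] 'cbcc' = ∅
  T[4,7] 'bcca' = ∅
  T[5,8] 'ccac' = ∅
  T[6,9] 'cacc' = ∅
  T[7,10] 'acca' = ∅
  T[8,11] 'ccac' = ∅
  T[0,4] 'caccb' = ∅
  T[1,5] 'accbc' = ∅
  T[2,6] 'ccbcc' = ∅
  T[3,7] 'cbcca' = ∅
  T[4,8] 'bccac' = ∅
  T[5,9] 'ccacc' = ∅
  T[6,10] 'cacca' = ∅
  T[7,11] 'accac' = ∅
  T[0,5] 'caccbc' = ∅
  T[1,6] 'accbcc' = ∅
  T[2,7] 'ccbcca' = ∅
  T[3,8] 'cbccac' = ∅
  T[4,9] 'bccacc' = ∅
  T[5,10] 'ccacca' = ∅
  T[6,11] 'caccac' = {S}
  T[0,6] 'caccbcc' = ∅
  T[1,7] 'accbcca' = ∅
  T[2,8] 'ccbccac' = ∅
  T[3,9] 'cbccacc' = ∅
  T[4,10] 'bccacca' = ∅
  T[5,11] 'ccaccac' = ∅
  T[0,7] 'caccbcca' = ∅
  T[1,8] 'accbccac' = ∅
  T[2,9] 'ccbccacc' = ∅
  T[3,10] 'cbccacca' = ∅
  T[4,11] 'bccaccac' = ∅
  T[0,8] 'caccbccac' = ∅
  T[1,9] 'accbccacc' = ∅
  T[2,10] 'ccbccacca' = ∅
  T[3,11] 'cbccaccac' = ∅
  T[0,9] 'caccbccacc' = ∅
  T[1,10] 'accbccacca' = ∅
  T[2,11] 'ccbccaccac' = ∅
  T[0,10] 'caccbccacca' = ∅
  T[1,11] 'accbccaccac' = ∅
  T[0,11] 'caccbccaccac' = ∅

S ∉ T[0,11] ⇒ NO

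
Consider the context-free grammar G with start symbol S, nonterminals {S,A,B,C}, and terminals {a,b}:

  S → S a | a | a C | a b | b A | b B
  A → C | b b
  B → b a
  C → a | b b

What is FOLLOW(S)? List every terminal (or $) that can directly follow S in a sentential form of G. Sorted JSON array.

FIRST iteration:
iter 1:
  A via A→b b: +{b}
  B via B→b a: +{b}
  C via C→a: +{a}
  C via C→b b: +{b}
  S via S→a: +{a}
  S via S→b A: +{b}
  S: {a,b}  A: {b}  B: {b}  C: {a,b}
iter 2:
  A via A→C: +{a}
  S: {a,b}  A: {a,b}  B: {b}  C: {a,b}
iter 3: (stable)
  S: {a,b}  A: {a,b}  B: {b}  C: {a,b}

Compute FOLLOW by fixpoint:
initialize: $ ∈ FOLLOW(S)
iter 1:
  S→S a: FOLLOW(S) ⊇ FIRST(a) = {a}; new: +{a}
  S→a C: FOLLOW(C) ⊇ FOLLOW(S) ⊇ {$,a}; new: +{$,a}
  S→b A: FOLLOW(A) ⊇ FOLLOW(S) ⊇ {$,a}; new: +{$,a}
  S→b B: FOLLOW(B) ⊇ FOLLOW(S) ⊇ {$,a}; new: +{$,a}
  FOLLOW(S)={$,a}  FOLLOW(A)={$,a}  FOLLOW(B)={$,a}  FOLLOW(C)={$,a}
iter 2: done
  FOLLOW(S)={$,a}  FOLLOW(A)={$,a}  FOLLOW(B)={$,a}  FOLLOW(C)={$,a}

FOLLOW(S) = ["$", "a"]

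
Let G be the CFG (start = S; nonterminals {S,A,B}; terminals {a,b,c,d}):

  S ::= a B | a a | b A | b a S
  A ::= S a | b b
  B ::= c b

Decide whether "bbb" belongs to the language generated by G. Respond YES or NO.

CNF form of G:
  S -> T0 B | T0 T0 | T1 A | T1 X3
  A -> S T0 | T1 T1
  B -> T2 T1
  T0 -> a
  T1 -> b
  T2 -> c
  X3 -> T0 S

CYK fill:
  cell(0,0) b: {T1}  orig:{}
  cell(1,1) b: {T1}  orig:{}
  cell(2,2) b: {T1}  orig:{}
  cell(0,1) bb: {A}
  cell(1,2) bb: {A}
  cell(0,2) bbb: {S}

S ∈ T[0,2] ⇒ YES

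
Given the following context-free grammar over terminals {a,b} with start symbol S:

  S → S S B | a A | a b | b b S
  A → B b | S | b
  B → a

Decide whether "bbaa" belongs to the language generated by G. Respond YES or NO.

Convert to CNF:
  S -> S X4 | T0 X5 | T1 A | T1 T0
  A -> B T0 | S X2 | T0 X3 | T1 A | T1 T0 | b
  B -> a
  T0 -> b
  T1 -> a
  X2 -> S B
  X3 -> T0 S
  X4 -> S B
  X5 -> T0 S

CYK fill:
  cell(0,0) b: {A,T0}  orig:{A}
  cell(1,1) b: {A,T0}  orig:{A}
  cell(2,2) a: {B,T1}  orig:{B}
  cell(3,3) a: {B,T1}  orig:{B}
  cell(0,1) bb: ∅
  cell(1,2) ba: ∅
  cell(2,3) aa: ∅
  cell(0,2) bba: ∅
  cell(1,3) baa: ∅
  cell(0,3) bbaa: ∅

S ∉ T[0,3] ⇒ NO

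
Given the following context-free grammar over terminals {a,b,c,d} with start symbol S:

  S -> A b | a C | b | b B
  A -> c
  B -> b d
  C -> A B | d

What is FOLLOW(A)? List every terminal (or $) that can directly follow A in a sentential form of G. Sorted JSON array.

FIRST sets, iterate to fixpoint:
iter 1:
  A via A→c: +{c}
  B via B→b d: +{b}
  C via C→A B: +{c}
  C via C→d: +{d}
  S via S→A b: +{c}
  S via S→a C: +{a}
  S via S→b: +{b}
  S: {a,b,c}  A: {c}  B: {b}  C: {c,d}
iter 2: (stable)
  S: {a,b,c}  A: {c}  B: {b}  C: {c,d}

Compute FOLLOW by fixpoint:
FOLLOW(S) := {$}
[1]
  C→A B: FOLLOW(A) ⊇ FIRST(B) = {b}; new: +{b}
  S→a C: FOLLOW(C) ⊇ FOLLOW(S) ⊇ {$}; new: +{$}
  S→b B: FOLLOW(B) ⊇ FOLLOW(S) ⊇ {$}; new: +{$}
  FOLLOW(S)={$}  FOLLOW(A)={b}  FOLLOW(B)={$}  FOLLOW(C)={$}
[2] (no change)
  FOLLOW(S)={$}  FOLLOW(A)={b}  FOLLOW(B)={$}  FOLLOW(C)={$}

FOLLOW(A) = ["b"]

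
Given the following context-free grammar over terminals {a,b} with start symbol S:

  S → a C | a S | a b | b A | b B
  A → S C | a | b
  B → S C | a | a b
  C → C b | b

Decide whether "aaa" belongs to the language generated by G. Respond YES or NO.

CNF form of G:
  S -> T0 C | T0 S | T0 T1 | T1 A | T1 B
  A -> S C | a | b
  B -> S C | T0 T1 | a
  C -> C T1 | b
  T0 -> a
  T1 -> b

Fill CYK table bottom-up:
  [0..0]={A,B,T0}  "a"  orig:{A,B}
  [1..1]={A,B,T0}  "a"  orig:{A,B}
  [2..2]={A,B,T0}  "a"  orig:{A,B}
  [0..1]=∅  "aa"
  [1..2]=∅  "aa"
  [0..2]=∅  "aaa"

S ∉ T[0,2] ⇒ NO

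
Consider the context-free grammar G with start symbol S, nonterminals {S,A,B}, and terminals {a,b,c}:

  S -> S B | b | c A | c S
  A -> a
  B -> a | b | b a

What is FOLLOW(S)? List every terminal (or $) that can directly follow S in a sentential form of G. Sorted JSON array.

Compute FIRST by fixpoint:
pass 1:
  A via A→a: +{a}
  B via B→a: +{a}
  B via B→b: +{b}
  S via S→b: +{b}
  S via S→c A: +{c}
  FIRST(S)={b,c}  FIRST(A)={a}  FIRST(B)={a,b}
pass 2: done
  FIRST(S)={b,c}  FIRST(A)={a}  FIRST(B)={a,b}

FOLLOW iteration:
initialize: $ ∈ FOLLOW(S)
round 1:
  S→S B: FOLLOW(S) ⊇ FIRST(B) = {a,b}; new: +{a,b}
  S→S B: FOLLOW(B) ⊇ FOLLOW(S) ⊇ {$,a,b}; new: +{$,a,b}
  S→c A: FOLLOW(A) ⊇ FOLLOW(S) ⊇ {$,a,b}; new: +{$,a,b}
  FOLLOW[S]={$,a,b}  FOLLOW[A]={$,a,b}  FOLLOW[B]={$,a,b}
round 2: (no change)
  FOLLOW[S]={$,a,b}  FOLLOW[A]={$,a,b}  FOLLOW[B]={$,a,b}

FOLLOW(S) = ["$", "a", "b"]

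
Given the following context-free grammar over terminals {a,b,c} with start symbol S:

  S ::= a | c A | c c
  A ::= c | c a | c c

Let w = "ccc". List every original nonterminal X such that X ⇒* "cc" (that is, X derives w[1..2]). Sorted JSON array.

Convert to CNF:
  S -> T0 A | T0 T0 | a
  A -> T0 T0 | T0 T1 | c
  T0 -> c
  T1 -> a

CYK table (by increasing span) — only the sub-triangle for w[1..2]:
  [1..1]={A,T0}  "c"  orig:{A}
  [2..2]={A,T0}  "c"  orig:{A}
  [1..2]={A,S}  "cc"

Original NTs in T[1,2] deriving "cc": ["A", "S"]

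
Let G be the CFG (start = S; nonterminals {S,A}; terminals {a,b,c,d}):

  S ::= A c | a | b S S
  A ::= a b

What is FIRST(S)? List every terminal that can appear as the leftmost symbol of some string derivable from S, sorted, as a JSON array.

FIRST iteration:
[1]
  A via A→a b: +{a}
  S via S→A c: +{a}
  S via S→b S S: +{b}
  FIRST(S)={a,b}  FIRST(A)={a}
[2] — fixpoint
  FIRST(S)={a,b}  FIRST(A)={a}

FIRST(S) = ["a", "b"]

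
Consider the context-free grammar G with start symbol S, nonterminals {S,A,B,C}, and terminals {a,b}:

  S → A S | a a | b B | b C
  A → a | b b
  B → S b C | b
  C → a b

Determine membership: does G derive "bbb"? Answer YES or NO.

Convert to CNF:
  S -> A S | T0 B | T0 C | T1 T1
  A -> T0 T0 | a
  B -> S X2 | b
  C -> T1 T0
  T0 -> b
  T1 -> a
  X2 -> T0 C

CYK table (by increasing span):
  T[0,0] 'b' = {B,T0}  orig:{B}
  T[1,1] 'b' = {B,T0}  orig:{B}
  T[2,2] 'b' = {B,T0}  orig:{B}
  T[0,1] 'bb' = {A,S}
  T[1,2] 'bb' = {A,S}
  T[0,2] 'bbb' = ∅

S ∉ T[0,2] ⇒ NO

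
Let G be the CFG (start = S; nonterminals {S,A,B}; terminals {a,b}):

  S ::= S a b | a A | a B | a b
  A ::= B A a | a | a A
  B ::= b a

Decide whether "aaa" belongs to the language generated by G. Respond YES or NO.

CNF form of G:
  S -> S X3 | T0 A | T0 B | T0 T1
  A -> B X2 | T0 A | a
  B -> T1 T0
  T0 -> a
  T1 -> b
  X2 -> A T0
  X3 -> T0 T1

CYK fill:
  T[0,0] 'a' = {A,T0}  orig:{A}
  T[1,1] 'a' = {A,T0}  orig:{A}
  T[2,2] 'a' = {A,T0}  orig:{A}
  T[0,1] 'aa' = {A,S,X2}  orig:{A,S}
  T[1,2] 'aa' = {A,S,X2}  orig:{A,S}
  T[0,2] 'aaa' = {A,S,X2}  orig:{A,S}

S ∈ T[0,2] ⇒ YES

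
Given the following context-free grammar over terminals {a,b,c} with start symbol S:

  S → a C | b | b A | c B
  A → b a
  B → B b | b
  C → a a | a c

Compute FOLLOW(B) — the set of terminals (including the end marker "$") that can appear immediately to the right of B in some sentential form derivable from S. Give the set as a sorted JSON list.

FIRST iteration:
[1]
  A via A→b a: +{b}
  B via B→b: +{b}
  C via C→a a: +{a}
  S via S→a C: +{a}
  S via S→b: +{b}
  S via S→c B: +{c}
  FIRST(S)={a,b,c}  FIRST(A)={b}  FIRST(B)={b}  FIRST(C)={a}
[2] (stable)
  FIRST(S)={a,b,c}  FIRST(A)={b}  FIRST(B)={b}  FIRST(C)={a}

Compute FOLLOW by fixpoint:
seed FOLLOW(S) with $
[1]
  B→B b: FOLLOW(B) ⊇ FIRST(b) = {b}; new: +{b}
  S→a C: FOLLOW(C) ⊇ FOLLOW(S) ⊇ {$}; new: +{$}
  S→b A: FOLLOW(A) ⊇ FOLLOW(S) ⊇ {$}; new: +{$}
  S→c B: FOLLOW(B) ⊇ FOLLOW(S) ⊇ {$}; new: +{$}
  FOLLOW[S]={$}  FOLLOW[A]={$}  FOLLOW[B]={$,b}  FOLLOW[C]={$}
[2] done
  FOLLOW[S]={$}  FOLLOW[A]={$}  FOLLOW[B]={$,b}  FOLLOW[C]={$}

FOLLOW(B) = ["$", "b"]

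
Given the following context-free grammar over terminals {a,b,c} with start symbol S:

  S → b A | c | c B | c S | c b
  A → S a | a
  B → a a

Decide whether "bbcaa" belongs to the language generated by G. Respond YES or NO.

CNF form of G:
  S -> T1 A | T2 B | T2 S | T2 T1 | c
  A -> S T0 | a
  B -> T0 T0
  T0 -> a
  T1 -> b
  T2 -> c

CYK table (by increasing span):
  T[0,0] 'b' = {T1}  orig:{}
  T[1,1] 'b' = {T1}  orig:{}
  T[2,2] 'c' = {S,T2}  orig:{S}
  T[3,3] 'a' = {A,T0}  orig:{A}
  T[4,4] 'a' = {A,T0}  orig:{A}
  T[0,1] 'bb' = ∅
  T[1,2] 'bc' = ∅
  T[2,3] 'ca' = {A}
  T[3,4] 'aa' = {B}
  T[0,2] 'bbc' = ∅
  T[1,3] 'bca' = {S}
  T[2,4] 'caa' = {S}
  T[0,3] 'bbca' = ∅
  T[1,4] 'bcaa' = {A}
  T[0,4] 'bbcaa' = {S}

S ∈ T[0,4] ⇒ YES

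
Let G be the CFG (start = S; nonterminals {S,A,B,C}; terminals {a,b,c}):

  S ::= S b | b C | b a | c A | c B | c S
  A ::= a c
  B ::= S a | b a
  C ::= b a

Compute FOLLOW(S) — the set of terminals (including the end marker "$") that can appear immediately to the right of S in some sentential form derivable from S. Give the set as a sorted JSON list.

FIRST sets, iterate to fixpoint:
iter 1:
  A via A→a c: +{a}
  B via B→b a: +{b}
  C via C→b a: +{b}
  S via S→b C: +{b}
  S via S→c A: +{c}
  S: {b,c}  A: {a}  B: {b}  C: {b}
iter 2:
  B via B→S a: +{c}
  S: {b,c}  A: {a}  B: {b,c}  C: {b}
iter 3: (no change)
  S: {b,c}  A: {a}  B: {b,c}  C: {b}

Compute FOLLOW by fixpoint:
FOLLOW(S) := {$}
iter 1:
  B→S a: FOLLOW(S) ⊇ FIRST(a) = {a}; new: +{a}
  S→S b: FOLLOW(S) ⊇ FIRST(b) = {b}; new: +{b}
  S→b C: FOLLOW(C) ⊇ FOLLOW(S) ⊇ {$,a,b}; new: +{$,a,b}
  S→c A: FOLLOW(A) ⊇ FOLLOW(S) ⊇ {$,a,b}; new: +{$,a,b}
  S→c B: FOLLOW(B) ⊇ FOLLOW(S) ⊇ {$,a,b}; new: +{$,a,b}
  S: {$,a,b}  A: {$,a,b}  B: {$,a,b}  C: {$,a,b}
iter 2: — fixpoint
  S: {$,a,b}  A: {$,a,b}  B: {$,a,b}  C: {$,a,b}

FOLLOW(S) = ["$", "a", "b"]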